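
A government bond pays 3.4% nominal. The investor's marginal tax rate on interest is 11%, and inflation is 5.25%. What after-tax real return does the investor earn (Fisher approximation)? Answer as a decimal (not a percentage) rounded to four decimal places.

After-tax nominal return = 3.4% × (1 − 0.11) = 3.0260%.
r ≈ 3.0260% − 5.25% → -0.0222.

-0.0222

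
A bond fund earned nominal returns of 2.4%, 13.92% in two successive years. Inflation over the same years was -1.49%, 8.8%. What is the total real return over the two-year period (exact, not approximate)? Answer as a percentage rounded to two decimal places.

8.84%

Nominal growth factor = 1.0240 × 1.1392 = 1.166541
Price-level growth factor = 0.9851 × 1.0880 = 1.071789
Real growth factor = 1.166541 / 1.071789 = 1.088405
Total real return = 1.088405 − 1 → 8.84%.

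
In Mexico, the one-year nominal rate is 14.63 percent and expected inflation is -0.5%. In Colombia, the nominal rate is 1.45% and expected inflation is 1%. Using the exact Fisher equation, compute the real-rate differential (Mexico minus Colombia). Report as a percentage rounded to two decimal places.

14.76%

Mexico: (1 + 0.1463)/(1 − 0.0050) − 1 = 15.2060%
Colombia: (1 + 0.0145)/(1 + 0.0100) − 1 = 0.4455%
Differential = 15.2060% − 0.4455% = 14.7605% → 14.76%.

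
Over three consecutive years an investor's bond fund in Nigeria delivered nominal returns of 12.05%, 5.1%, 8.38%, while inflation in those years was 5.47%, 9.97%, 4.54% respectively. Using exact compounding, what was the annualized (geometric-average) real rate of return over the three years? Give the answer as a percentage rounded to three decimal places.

1.725%

Compound the nominal returns: 1.1205 × 1.0510 × 1.0838 = 1.27633219.
Compound inflation: 1.0547 × 1.0997 × 1.0454 = 1.21251094.
Deflate: 1.27633219 / 1.21251094 = 1.05263561.
Annualized real rate = 1.05263561^(1/3) − 1 = 1.7246% → 1.725%.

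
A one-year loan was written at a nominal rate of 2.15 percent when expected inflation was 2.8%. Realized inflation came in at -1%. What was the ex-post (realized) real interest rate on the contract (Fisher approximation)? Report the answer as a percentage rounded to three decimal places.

Ex-post: 2.15% − (-1%) = 3.150%
So the realized real rate is 3.150%.

3.150%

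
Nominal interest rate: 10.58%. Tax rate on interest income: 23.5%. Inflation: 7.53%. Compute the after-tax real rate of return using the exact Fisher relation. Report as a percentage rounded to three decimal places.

0.524%

After-tax nominal return = 10.58% × (1 − 0.235) = 8.0937%.
1 + r = 1.080937 / 1.07530 = 1.005242
After-tax real rate = 1.005242 − 1 → 0.524%.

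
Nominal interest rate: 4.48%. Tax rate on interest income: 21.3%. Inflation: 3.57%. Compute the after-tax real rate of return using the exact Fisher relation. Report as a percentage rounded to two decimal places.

-0.04%

After-tax nominal return = 4.48% × (1 − 0.213) = 3.52576%.
1 + r = 1.0352576 / 1.03570 = 0.999573
After-tax real rate = 0.999573 − 1 → -0.04%.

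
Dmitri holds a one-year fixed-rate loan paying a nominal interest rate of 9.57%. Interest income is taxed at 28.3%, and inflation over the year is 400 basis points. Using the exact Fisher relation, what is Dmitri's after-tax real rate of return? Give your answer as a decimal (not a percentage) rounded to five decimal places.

After-tax nominal return = 9.57% × (1 − 0.283) = 6.86169%.
1 + r = 1.0686169 / 1.04000 = 1.027516
After-tax real rate = 1.027516 − 1 → 0.02752.

0.02752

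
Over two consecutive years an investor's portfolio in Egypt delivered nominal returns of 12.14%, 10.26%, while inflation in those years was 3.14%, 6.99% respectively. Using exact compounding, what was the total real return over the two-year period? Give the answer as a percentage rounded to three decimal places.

12.049%

Nominal growth factor = 1.1214 × 1.1026 = 1.236456
Price-level growth factor = 1.0314 × 1.0699 = 1.103495
Real growth factor = 1.236456 / 1.103495 = 1.120491
Total real return = 1.120491 − 1 → 12.049%.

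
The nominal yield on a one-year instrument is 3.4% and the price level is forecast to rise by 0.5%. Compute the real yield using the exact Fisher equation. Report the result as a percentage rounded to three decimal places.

1 + r = 1.03400 / 1.00500 = 1.028856
r = 1.028856 − 1 = 2.8856%, i.e. 2.886%.

2.886%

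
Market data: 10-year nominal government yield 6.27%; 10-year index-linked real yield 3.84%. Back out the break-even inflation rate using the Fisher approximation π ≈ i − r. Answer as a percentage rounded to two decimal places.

π ≈ i − r = 6.27% − 3.84% → 2.43%.

2.43%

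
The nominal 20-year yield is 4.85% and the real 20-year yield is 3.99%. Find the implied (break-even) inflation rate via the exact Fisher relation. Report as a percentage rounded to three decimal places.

(1 + π) = (1 + i)/(1 + r) = 1.04850 / 1.03990 = 1.008270
Break-even inflation = 1.008270 − 1 → 0.827%.

0.827%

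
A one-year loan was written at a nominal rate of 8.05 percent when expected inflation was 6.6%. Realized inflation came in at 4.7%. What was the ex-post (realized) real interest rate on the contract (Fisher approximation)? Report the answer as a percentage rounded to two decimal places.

Ex-post: 8.05% − 4.7% = 3.350%
So the realized real rate is 3.35%.

3.35%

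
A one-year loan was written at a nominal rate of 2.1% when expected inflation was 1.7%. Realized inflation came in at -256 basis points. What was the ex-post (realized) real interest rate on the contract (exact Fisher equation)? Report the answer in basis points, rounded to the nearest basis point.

Ex-post: (1 + 0.0210)/(1 − 0.0256) − 1 = 4.7824%
So the realized real rate is 478 basis points.

478 basis points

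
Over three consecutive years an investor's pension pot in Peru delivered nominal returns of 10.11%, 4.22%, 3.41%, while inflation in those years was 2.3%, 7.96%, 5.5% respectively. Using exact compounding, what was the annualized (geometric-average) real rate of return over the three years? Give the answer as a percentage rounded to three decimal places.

0.612%

Compound the nominal returns: 1.1011 × 1.0422 × 1.0341 = 1.18669843.
Compound inflation: 1.0230 × 1.0796 × 1.0550 = 1.16517449.
Deflate: 1.18669843 / 1.16517449 = 1.01847272.
Annualized real rate = 1.01847272^(1/3) − 1 = 0.6120% → 0.612%.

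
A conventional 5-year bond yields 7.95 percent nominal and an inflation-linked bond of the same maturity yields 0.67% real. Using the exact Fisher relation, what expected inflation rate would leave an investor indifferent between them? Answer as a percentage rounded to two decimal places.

(1 + π) = (1 + i)/(1 + r) = 1.07950 / 1.00670 = 1.072315
Break-even inflation = 1.072315 − 1 → 7.23%.

7.23%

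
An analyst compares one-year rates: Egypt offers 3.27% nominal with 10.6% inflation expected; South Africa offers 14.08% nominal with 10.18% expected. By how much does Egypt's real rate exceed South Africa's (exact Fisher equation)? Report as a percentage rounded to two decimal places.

Egypt: (1 + 0.0327)/(1 + 0.1060) − 1 = -6.6275%
South Africa: (1 + 0.1408)/(1 + 0.1018) − 1 = 3.5397%
Differential = -6.6275% − 3.5397% = -10.1671% → -10.17%.

-10.17%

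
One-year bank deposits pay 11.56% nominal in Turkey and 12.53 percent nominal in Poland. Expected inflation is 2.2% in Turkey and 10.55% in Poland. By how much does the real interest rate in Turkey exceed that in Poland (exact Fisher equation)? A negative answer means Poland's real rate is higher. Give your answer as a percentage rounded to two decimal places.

Turkey: (1 + 0.1156)/(1 + 0.0220) − 1 = 9.1585%
Poland: (1 + 0.1253)/(1 + 0.1055) − 1 = 1.7910%
Differential = 9.1585% − 1.7910% = 7.3675% → 7.37%.

7.37%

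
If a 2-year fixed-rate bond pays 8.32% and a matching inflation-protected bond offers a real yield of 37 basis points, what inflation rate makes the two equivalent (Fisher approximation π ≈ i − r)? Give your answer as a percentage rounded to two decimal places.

π ≈ i − r = 8.32% − 0.37% → 7.95%.

7.95%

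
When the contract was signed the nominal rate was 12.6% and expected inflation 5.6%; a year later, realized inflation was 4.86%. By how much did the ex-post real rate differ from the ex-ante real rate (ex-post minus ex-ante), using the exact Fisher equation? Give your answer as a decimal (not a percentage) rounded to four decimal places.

0.0075

Ex-ante: (1 + 0.1260)/(1 + 0.0560) − 1 = 6.6288%
Ex-post: (1 + 0.1260)/(1 + 0.0486) − 1 = 7.3813%
Difference (ex-post − ex-ante) = 0.7525% → 0.0075.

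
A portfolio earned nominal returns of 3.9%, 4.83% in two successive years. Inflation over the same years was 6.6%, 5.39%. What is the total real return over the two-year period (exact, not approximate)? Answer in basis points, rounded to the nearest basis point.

-305 basis points

Nominal growth factor = 1.0390 × 1.0483 = 1.089184
Price-level growth factor = 1.0660 × 1.0539 = 1.123457
Real growth factor = 1.089184 / 1.123457 = 0.969493
Total real return = 0.969493 − 1 → -305 basis points.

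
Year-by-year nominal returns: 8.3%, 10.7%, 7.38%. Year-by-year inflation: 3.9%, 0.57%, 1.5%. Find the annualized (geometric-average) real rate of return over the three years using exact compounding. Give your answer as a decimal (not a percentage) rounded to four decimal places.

Compound the nominal returns: 1.0830 × 1.1070 × 1.0738 = 1.28735842.
Compound inflation: 1.0390 × 1.0057 × 1.0150 = 1.06059613.
Deflate: 1.28735842 / 1.06059613 = 1.21380644.
Annualized real rate = 1.21380644^(1/3) − 1 = 6.6718% → 0.0667.

0.0667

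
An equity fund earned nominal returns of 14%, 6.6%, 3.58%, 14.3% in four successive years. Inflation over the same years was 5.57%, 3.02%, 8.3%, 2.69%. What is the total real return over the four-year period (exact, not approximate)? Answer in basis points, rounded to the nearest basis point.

Nominal growth factor = 1.1400 × 1.0660 × 1.0358 × 1.1430 = 1.438746
Price-level growth factor = 1.0557 × 1.0302 × 1.0830 × 1.0269 = 1.209536
Real growth factor = 1.438746 / 1.209536 = 1.189503
Total real return = 1.189503 − 1 → 1895 basis points.

1895 basis points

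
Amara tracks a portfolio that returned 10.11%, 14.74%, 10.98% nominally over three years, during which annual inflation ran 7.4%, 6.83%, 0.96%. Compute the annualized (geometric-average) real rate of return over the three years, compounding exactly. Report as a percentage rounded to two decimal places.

Compound the nominal returns: 1.1011 × 1.1474 × 1.1098 = 1.40212369.
Compound inflation: 1.0740 × 1.0683 × 1.0096 = 1.15836880.
Deflate: 1.40212369 / 1.15836880 = 1.21042944.
Annualized real rate = 1.21042944^(1/3) − 1 = 6.5728% → 6.57%.

6.57%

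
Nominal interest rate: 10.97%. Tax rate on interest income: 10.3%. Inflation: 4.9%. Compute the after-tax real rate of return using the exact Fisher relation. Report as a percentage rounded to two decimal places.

After-tax nominal return = 10.97% × (1 − 0.103) = 9.84009%.
1 + r = 1.0984009 / 1.04900 = 1.047093
After-tax real rate = 1.047093 − 1 → 4.71%.

4.71%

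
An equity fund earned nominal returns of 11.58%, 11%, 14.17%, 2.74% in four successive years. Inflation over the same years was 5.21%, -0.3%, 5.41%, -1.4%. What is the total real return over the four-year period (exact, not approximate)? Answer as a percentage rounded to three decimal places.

Compound the nominal returns: 1.1158 × 1.1100 × 1.1417 × 1.0274 = 1.452783.
Compound inflation: 1.0521 × 0.9970 × 1.0541 × 0.9860 = 1.090212.
Deflate: 1.452783 / 1.090212 = 1.332570.
Total real return = 1.332570 − 1 → 33.257%.

33.257%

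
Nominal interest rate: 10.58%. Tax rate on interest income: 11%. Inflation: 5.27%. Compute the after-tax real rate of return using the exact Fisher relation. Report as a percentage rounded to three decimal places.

After-tax nominal return = 10.58% × (1 − 0.11) = 9.4162%.
1 + r = 1.094162 / 1.05270 = 1.039386
After-tax real rate = 1.039386 − 1 → 3.939%.

3.939%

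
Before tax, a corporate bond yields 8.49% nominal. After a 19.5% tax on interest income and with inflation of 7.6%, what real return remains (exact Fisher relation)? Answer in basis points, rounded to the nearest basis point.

-71 basis points

After-tax nominal return = 8.49% × (1 − 0.195) = 6.83445%.
1 + r = 1.0683445 / 1.07600 = 0.992885
After-tax real rate = 0.992885 − 1 → -71 basis points.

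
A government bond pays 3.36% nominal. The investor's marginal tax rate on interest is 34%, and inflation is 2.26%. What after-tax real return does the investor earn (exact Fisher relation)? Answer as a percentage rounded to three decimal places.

After-tax nominal return = 3.36% × (1 − 0.34) = 2.2176%.
1 + r = 1.022176 / 1.02260 = 0.9995854
After-tax real rate = 0.9995854 − 1 → -0.041%.

-0.041%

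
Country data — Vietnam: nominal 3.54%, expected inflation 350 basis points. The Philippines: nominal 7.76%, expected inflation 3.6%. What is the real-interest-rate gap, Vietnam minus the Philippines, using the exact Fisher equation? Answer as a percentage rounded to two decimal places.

Vietnam: (1 + 0.0354)/(1 + 0.0350) − 1 = 0.0386%
The Philippines: (1 + 0.0776)/(1 + 0.0360) − 1 = 4.0154%
Differential = 0.0386% − 4.0154% = -3.9768% → -3.98%.

-3.98%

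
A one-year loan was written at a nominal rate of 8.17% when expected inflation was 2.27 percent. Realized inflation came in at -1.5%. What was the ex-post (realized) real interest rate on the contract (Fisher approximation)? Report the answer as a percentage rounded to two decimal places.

Ex-post: 8.17% − (-1.5%) = 9.670%
So the realized real rate is 9.67%.

9.67%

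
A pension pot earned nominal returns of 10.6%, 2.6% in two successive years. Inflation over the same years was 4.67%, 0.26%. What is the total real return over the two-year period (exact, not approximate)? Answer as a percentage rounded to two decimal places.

8.13%

Compound the nominal returns: 1.1060 × 1.0260 = 1.134756.
Compound inflation: 1.0467 × 1.0026 = 1.049421.
Deflate: 1.134756 / 1.049421 = 1.081316.
Total real return = 1.081316 − 1 → 8.13%.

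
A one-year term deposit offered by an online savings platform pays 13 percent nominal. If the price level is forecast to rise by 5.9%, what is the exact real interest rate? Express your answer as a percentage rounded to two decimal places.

1 + r = 1.13000 / 1.05900 = 1.067044
r = 1.067044 − 1 = 6.7044%, i.e. 6.70%.

6.70%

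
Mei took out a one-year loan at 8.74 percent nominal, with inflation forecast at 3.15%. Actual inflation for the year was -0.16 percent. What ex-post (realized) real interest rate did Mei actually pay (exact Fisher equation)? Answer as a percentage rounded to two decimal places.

8.91%

Ex-post: (1 + 0.0874)/(1 − 0.0016) − 1 = 8.9143%
So the realized real rate is 8.91%.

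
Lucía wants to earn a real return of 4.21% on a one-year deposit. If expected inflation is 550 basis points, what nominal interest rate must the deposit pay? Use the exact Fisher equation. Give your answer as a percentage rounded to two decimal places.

9.94%

(1 + i) = (1 + r)(1 + π) = 1.04210 × 1.05500 = 1.0994155
i = 1.0994155 − 1, so the required nominal rate is 9.94%.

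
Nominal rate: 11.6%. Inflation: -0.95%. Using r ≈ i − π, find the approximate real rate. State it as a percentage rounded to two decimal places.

12.55%

r ≈ i − π = 11.6% − (-0.95%) = 12.55%.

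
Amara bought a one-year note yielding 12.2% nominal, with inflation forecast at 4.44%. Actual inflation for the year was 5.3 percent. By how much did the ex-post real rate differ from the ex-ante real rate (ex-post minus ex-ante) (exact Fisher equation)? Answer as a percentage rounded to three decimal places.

Ex-ante: (1 + 0.1220)/(1 + 0.0444) − 1 = 7.4301%
Ex-post: (1 + 0.1220)/(1 + 0.0530) − 1 = 6.5527%
Difference (ex-post − ex-ante) = -0.8774% → -0.877%.

-0.877%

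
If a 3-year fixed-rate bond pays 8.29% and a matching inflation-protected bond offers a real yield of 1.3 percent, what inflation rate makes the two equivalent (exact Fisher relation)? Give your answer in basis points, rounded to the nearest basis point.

(1 + π) = (1 + i)/(1 + r) = 1.08290 / 1.01300 = 1.069003
Break-even inflation = 1.069003 − 1 → 690 basis points.

690 basis points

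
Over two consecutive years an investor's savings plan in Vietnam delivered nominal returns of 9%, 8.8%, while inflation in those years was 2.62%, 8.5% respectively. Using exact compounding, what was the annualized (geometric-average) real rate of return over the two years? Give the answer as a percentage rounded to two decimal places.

3.20%

Compound the nominal returns: 1.0900 × 1.0880 = 1.18592000.
Compound inflation: 1.0262 × 1.0850 = 1.11342700.
Deflate: 1.18592000 / 1.11342700 = 1.06510800.
Annualized real rate = 1.06510800^(1/2) − 1 = 3.2041% → 3.20%.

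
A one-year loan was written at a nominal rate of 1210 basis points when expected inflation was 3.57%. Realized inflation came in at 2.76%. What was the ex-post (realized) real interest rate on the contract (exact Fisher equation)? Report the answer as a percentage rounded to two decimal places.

9.09%

Ex-post: (1 + 0.1210)/(1 + 0.0276) − 1 = 9.0891%
So the realized real rate is 9.09%.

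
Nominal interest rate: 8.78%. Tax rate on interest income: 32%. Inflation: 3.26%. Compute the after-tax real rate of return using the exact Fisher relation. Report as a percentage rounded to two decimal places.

2.62%

After-tax nominal return = 8.78% × (1 − 0.32) = 5.9704%.
1 + r = 1.059704 / 1.03260 = 1.026248
After-tax real rate = 1.026248 − 1 → 2.62%.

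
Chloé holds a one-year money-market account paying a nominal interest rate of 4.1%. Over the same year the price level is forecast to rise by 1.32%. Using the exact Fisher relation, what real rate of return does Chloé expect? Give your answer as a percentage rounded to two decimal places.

By the Fisher relation, 1 + r = (1 + i)/(1 + π).
1 + r = 1.04100 / 1.01320 = 1.027438
r = 1.027438 − 1 = 2.7438%, i.e. 2.74%.

2.74%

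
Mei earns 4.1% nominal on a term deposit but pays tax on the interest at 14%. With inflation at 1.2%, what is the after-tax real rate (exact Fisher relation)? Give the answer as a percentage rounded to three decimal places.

After-tax nominal return = 4.1% × (1 − 0.14) = 3.5260%.
1 + r = 1.03526 / 1.01200 = 1.022984
After-tax real rate = 1.022984 − 1 → 2.298%.

2.298%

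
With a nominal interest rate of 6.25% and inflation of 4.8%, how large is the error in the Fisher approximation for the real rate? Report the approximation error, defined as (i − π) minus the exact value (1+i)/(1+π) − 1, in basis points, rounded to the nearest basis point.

7 basis points

Approximate: r ≈ 6.250% − 4.800% = 1.4500%
Exact: (1 + 0.0625)/(1 + 0.0480) − 1 = 1.3836%
Error = 1.4500% − 1.3836% = 0.0664% → 7 basis points.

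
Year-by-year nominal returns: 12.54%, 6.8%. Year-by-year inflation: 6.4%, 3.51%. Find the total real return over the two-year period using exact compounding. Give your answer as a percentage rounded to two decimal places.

Compound the nominal returns: 1.1254 × 1.0680 = 1.201927.
Compound inflation: 1.0640 × 1.0351 = 1.101346.
Deflate: 1.201927 / 1.101346 = 1.091325.
Total real return = 1.091325 − 1 → 9.13%.

9.13%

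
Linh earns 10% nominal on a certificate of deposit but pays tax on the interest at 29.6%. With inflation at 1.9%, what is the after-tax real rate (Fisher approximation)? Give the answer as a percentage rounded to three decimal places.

5.140%

After-tax nominal return = 10% × (1 − 0.296) = 7.0400%.
r ≈ 7.0400% − 1.9% → 5.140%.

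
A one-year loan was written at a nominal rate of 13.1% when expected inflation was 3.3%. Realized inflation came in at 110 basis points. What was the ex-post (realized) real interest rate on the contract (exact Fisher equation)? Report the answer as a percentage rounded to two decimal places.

11.87%

Ex-post: (1 + 0.1310)/(1 + 0.0110) − 1 = 11.8694%
So the realized real rate is 11.87%.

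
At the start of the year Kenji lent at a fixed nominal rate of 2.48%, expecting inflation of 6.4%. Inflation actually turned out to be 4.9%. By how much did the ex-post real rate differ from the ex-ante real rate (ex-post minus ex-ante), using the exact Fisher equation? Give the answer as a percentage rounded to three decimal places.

1.377%

Ex-ante: (1 + 0.0248)/(1 + 0.0640) − 1 = -3.6842%
Ex-post: (1 + 0.0248)/(1 + 0.0490) − 1 = -2.3070%
Difference (ex-post − ex-ante) = 1.3773% → 1.377%.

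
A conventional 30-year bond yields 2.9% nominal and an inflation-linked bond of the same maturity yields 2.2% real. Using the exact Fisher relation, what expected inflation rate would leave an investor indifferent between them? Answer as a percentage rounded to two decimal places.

0.68%

(1 + π) = (1 + i)/(1 + r) = 1.02900 / 1.02200 = 1.006849
Break-even inflation = 1.006849 − 1 → 0.68%.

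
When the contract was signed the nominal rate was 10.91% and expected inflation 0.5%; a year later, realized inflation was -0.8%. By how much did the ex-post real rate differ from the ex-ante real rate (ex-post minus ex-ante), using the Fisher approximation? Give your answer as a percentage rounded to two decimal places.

1.30%

Ex-ante: 10.91% − 0.5% = 10.410%
Ex-post: 10.91% − (-0.8%) = 11.710%
Difference (ex-post − ex-ante) = 1.3000% → 1.30%.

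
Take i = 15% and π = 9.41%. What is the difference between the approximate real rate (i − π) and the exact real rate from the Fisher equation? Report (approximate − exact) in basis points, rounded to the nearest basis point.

Approximate: r ≈ 15.000% − 9.410% = 5.5900%
Exact: (1 + 0.1500)/(1 + 0.0941) − 1 = 5.1092%
Error = 5.5900% − 5.1092% = 0.4808% → 48 basis points.

48 basis points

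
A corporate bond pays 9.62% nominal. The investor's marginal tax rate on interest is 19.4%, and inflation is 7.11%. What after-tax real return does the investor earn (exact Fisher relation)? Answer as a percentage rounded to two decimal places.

0.60%

After-tax nominal return = 9.62% × (1 − 0.194) = 7.75372%.
1 + r = 1.0775372 / 1.07110 = 1.006010
After-tax real rate = 1.006010 − 1 → 0.60%.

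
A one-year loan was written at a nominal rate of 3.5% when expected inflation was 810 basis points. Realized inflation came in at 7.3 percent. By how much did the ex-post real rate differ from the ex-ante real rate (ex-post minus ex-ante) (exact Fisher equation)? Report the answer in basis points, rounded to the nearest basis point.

71 basis points

Ex-ante: (1 + 0.0350)/(1 + 0.0810) − 1 = -4.2553%
Ex-post: (1 + 0.0350)/(1 + 0.0730) − 1 = -3.5415%
Difference (ex-post − ex-ante) = 0.7138% → 71 basis points.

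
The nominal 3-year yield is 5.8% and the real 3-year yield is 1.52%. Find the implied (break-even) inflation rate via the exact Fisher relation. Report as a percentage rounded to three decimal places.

(1 + π) = (1 + i)/(1 + r) = 1.05800 / 1.01520 = 1.042159
Break-even inflation = 1.042159 − 1 → 4.216%.

4.216%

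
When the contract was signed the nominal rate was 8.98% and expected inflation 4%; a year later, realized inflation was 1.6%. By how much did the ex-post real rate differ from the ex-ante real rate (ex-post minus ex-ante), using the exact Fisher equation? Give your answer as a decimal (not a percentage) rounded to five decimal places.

Ex-ante: (1 + 0.0898)/(1 + 0.0400) − 1 = 4.7885%
Ex-post: (1 + 0.0898)/(1 + 0.0160) − 1 = 7.2638%
Difference (ex-post − ex-ante) = 2.4753% → 0.02475.

0.02475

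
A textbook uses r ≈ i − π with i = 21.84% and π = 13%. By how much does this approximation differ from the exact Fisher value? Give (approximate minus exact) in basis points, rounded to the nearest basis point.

Approximate: r ≈ 21.840% − 13.000% = 8.8400%
Exact: (1 + 0.2184)/(1 + 0.1300) − 1 = 7.8230%
Error = 8.8400% − 7.8230% = 1.0170% → 102 basis points.

102 basis points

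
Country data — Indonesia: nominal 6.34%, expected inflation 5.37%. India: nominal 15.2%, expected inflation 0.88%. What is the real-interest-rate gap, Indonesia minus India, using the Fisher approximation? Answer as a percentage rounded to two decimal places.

-13.35%

Indonesia: 6.34% − 5.37% = 0.970%
India: 15.2% − 0.88% = 14.320%
Differential = -13.350% → -13.35%.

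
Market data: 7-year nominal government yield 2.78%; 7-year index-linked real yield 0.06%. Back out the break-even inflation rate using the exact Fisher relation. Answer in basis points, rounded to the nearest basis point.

(1 + π) = (1 + i)/(1 + r) = 1.02780 / 1.00060 = 1.027184
Break-even inflation = 1.027184 − 1 → 272 basis points.

272 basis points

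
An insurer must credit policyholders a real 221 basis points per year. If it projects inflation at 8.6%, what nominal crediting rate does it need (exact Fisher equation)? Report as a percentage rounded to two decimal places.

11.00%

(1 + i) = (1 + r)(1 + π) = 1.02210 × 1.08600 = 1.1100006
i = 1.1100006 − 1, so the required nominal rate is 11.00%.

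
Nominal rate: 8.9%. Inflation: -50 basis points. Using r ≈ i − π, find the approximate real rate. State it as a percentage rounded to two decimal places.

9.40%

r ≈ i − π = 8.9% − (-0.5%) = 9.40%.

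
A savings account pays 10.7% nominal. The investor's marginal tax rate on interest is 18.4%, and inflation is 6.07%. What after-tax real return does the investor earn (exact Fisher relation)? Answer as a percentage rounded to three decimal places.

After-tax nominal return = 10.7% × (1 − 0.184) = 8.7312%.
1 + r = 1.087312 / 1.06070 = 1.025089
After-tax real rate = 1.025089 − 1 → 2.509%.

2.509%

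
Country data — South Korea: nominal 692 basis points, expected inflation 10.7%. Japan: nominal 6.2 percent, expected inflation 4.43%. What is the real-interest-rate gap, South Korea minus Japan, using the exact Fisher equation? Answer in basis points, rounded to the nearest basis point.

South Korea: (1 + 0.0692)/(1 + 0.1070) − 1 = -3.4146%
Japan: (1 + 0.0620)/(1 + 0.0443) − 1 = 1.6949%
Differential = -3.4146% − 1.6949% = -5.1095% → -511 basis points.

-511 basis points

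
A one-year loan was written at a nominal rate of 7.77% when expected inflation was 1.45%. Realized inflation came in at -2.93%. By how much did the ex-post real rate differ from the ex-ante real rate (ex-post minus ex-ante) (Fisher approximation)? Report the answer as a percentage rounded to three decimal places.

Ex-ante: 7.77% − 1.45% = 6.320%
Ex-post: 7.77% − (-2.93%) = 10.700%
Difference (ex-post − ex-ante) = 4.3800% → 4.380%.

4.380%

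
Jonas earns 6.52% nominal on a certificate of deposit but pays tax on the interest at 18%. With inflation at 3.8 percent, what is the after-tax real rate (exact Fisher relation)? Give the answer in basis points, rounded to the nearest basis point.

After-tax nominal return = 6.52% × (1 − 0.18) = 5.3464%.
1 + r = 1.053464 / 1.03800 = 1.014898
After-tax real rate = 1.014898 − 1 → 149 basis points.

149 basis points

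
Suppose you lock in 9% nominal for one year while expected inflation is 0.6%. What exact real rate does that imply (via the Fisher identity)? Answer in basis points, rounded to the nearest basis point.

By the Fisher identity, 1 + r = (1 + i)/(1 + π).
1 + r = 1.09000 / 1.00600 = 1.083499
r = 1.083499 − 1 = 8.3499%, i.e. 835 basis points.

835 basis points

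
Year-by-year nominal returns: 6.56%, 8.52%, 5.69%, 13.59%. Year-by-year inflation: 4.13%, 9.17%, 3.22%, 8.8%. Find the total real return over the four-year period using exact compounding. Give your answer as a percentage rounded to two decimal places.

8.74%

Compound the nominal returns: 1.0656 × 1.0852 × 1.0569 × 1.1359 = 1.388283.
Compound inflation: 1.0413 × 1.0917 × 1.0322 × 1.0880 = 1.276650.
Deflate: 1.388283 / 1.276650 = 1.087442.
Total real return = 1.087442 − 1 → 8.74%.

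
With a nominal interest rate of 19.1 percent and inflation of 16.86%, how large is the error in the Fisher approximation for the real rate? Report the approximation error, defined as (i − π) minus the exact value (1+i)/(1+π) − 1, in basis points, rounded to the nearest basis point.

Approximate: r ≈ 19.100% − 16.860% = 2.2400%
Exact: (1 + 0.1910)/(1 + 0.1686) − 1 = 1.9168%
Error = 2.2400% − 1.9168% = 0.3232% → 32 basis points.

32 basis points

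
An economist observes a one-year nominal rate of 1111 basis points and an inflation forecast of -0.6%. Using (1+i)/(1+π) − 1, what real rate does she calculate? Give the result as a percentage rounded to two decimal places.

11.78%

By the Fisher equation, 1 + r = (1 + i)/(1 + π).
1 + r = 1.11110 / 0.99400 = 1.117807
r = 1.117807 − 1 = 11.7807%, i.e. 11.78%.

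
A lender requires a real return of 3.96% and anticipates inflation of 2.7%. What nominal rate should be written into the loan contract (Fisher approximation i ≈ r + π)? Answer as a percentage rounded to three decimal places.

6.660%

i ≈ r + π = 3.96% + 2.7% = 6.660%.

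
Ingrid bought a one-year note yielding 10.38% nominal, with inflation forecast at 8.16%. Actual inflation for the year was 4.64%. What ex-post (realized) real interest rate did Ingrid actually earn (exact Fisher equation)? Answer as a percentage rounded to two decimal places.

Ex-post: (1 + 0.1038)/(1 + 0.0464) − 1 = 5.4855%
So the realized real rate is 5.49%.

5.49%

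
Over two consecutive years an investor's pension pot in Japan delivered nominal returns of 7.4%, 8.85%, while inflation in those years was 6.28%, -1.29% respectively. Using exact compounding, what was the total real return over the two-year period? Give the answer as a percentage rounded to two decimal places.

Nominal growth factor = 1.0740 × 1.0885 = 1.169049
Price-level growth factor = 1.0628 × 0.9871 = 1.049090
Real growth factor = 1.169049 / 1.049090 = 1.114346
Total real return = 1.114346 − 1 → 11.43%.

11.43%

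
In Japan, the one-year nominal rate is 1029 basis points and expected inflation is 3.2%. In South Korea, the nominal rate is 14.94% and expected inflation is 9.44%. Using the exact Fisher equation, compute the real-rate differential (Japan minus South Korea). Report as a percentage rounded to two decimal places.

Japan: (1 + 0.1029)/(1 + 0.0320) − 1 = 6.8702%
South Korea: (1 + 0.1494)/(1 + 0.0944) − 1 = 5.0256%
Differential = 6.8702% − 5.0256% = 1.8446% → 1.84%.

1.84%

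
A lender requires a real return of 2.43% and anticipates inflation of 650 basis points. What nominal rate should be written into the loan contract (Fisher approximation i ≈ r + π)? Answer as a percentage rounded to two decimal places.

8.93%

i ≈ r + π = 2.43% + 6.5% = 8.93%.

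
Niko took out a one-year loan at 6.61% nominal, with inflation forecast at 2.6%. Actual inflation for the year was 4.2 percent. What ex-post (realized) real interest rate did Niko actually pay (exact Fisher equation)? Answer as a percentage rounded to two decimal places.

2.31%

Ex-post: (1 + 0.0661)/(1 + 0.0420) − 1 = 2.3129%
So the realized real rate is 2.31%.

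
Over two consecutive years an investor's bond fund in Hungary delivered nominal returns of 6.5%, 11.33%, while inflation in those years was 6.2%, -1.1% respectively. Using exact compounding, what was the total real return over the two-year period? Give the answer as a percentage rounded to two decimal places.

12.89%

Compound the nominal returns: 1.0650 × 1.1133 = 1.185665.
Compound inflation: 1.0620 × 0.9890 = 1.050318.
Deflate: 1.185665 / 1.050318 = 1.128862.
Total real return = 1.128862 − 1 → 12.89%.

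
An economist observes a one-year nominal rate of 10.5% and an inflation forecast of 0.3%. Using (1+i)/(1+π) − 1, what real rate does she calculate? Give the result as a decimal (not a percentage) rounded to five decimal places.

0.10169

By the Fisher relation, 1 + r = (1 + i)/(1 + π).
1 + r = 1.10500 / 1.00300 = 1.1016949
r = 1.1016949 − 1 = 10.16949%, i.e. 0.10169.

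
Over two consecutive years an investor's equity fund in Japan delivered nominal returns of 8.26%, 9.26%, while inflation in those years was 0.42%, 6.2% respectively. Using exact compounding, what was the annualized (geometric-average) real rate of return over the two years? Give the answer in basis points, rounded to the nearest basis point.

Nominal growth factor = 1.0826 × 1.0926 = 1.18284876
Price-level growth factor = 1.0042 × 1.0620 = 1.06646040
Real growth factor = 1.18284876 / 1.06646040 = 1.10913519
Annualized real rate = 1.10913519^(1/2) − 1 = 5.3155% → 532 basis points.

532 basis points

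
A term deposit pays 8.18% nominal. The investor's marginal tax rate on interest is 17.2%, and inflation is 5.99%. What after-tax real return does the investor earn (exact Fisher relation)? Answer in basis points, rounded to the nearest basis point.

74 basis points

After-tax nominal return = 8.18% × (1 − 0.172) = 6.77304%.
1 + r = 1.0677304 / 1.05990 = 1.007388
After-tax real rate = 1.007388 − 1 → 74 basis points.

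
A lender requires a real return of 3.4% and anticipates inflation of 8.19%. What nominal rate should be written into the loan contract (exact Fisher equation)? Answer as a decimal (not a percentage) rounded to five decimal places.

(1 + i) = (1 + r)(1 + π) = 1.03400 × 1.08190 = 1.1186846
i = 1.1186846 − 1, so the required nominal rate is 0.11868.

0.11868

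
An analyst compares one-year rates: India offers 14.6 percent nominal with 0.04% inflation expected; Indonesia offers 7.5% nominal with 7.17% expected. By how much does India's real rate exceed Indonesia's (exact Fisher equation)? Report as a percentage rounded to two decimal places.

14.25%

India: (1 + 0.1460)/(1 + 0.0004) − 1 = 14.5542%
Indonesia: (1 + 0.0750)/(1 + 0.0717) − 1 = 0.3079%
Differential = 14.5542% − 0.3079% = 14.2463% → 14.25%.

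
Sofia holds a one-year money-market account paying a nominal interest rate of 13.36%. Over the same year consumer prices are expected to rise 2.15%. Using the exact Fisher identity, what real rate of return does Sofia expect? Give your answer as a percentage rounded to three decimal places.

By the Fisher identity, 1 + r = (1 + i)/(1 + π).
1 + r = 1.13360 / 1.02150 = 1.109741
r = 1.109741 − 1 = 10.9741%, i.e. 10.974%.

10.974%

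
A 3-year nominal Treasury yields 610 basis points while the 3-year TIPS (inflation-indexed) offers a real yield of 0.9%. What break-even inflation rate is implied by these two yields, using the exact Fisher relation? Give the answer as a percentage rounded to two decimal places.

(1 + π) = (1 + i)/(1 + r) = 1.06100 / 1.00900 = 1.051536
Break-even inflation = 1.051536 − 1 → 5.15%.

5.15%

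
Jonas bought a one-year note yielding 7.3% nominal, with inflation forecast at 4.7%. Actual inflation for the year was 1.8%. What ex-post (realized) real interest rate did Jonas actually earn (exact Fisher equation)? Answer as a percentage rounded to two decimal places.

5.40%

Ex-post: (1 + 0.0730)/(1 + 0.0180) − 1 = 5.4028%
So the realized real rate is 5.40%.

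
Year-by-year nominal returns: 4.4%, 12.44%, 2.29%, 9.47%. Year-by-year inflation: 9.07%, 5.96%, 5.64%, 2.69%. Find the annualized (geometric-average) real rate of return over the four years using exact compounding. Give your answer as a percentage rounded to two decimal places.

Nominal growth factor = 1.0440 × 1.1244 × 1.0229 × 1.0947 = 1.31446683
Price-level growth factor = 1.0907 × 1.0596 × 1.0564 × 1.0269 = 1.25372940
Real growth factor = 1.31446683 / 1.25372940 = 1.04844541
Annualized real rate = 1.04844541^(1/4) − 1 = 1.1897% → 1.19%.

1.19%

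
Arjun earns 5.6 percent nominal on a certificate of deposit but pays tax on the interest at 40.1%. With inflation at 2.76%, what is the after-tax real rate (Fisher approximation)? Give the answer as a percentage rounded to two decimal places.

0.59%

After-tax nominal return = 5.6% × (1 − 0.401) = 3.3544%.
r ≈ 3.3544% − 2.76% → 0.59%.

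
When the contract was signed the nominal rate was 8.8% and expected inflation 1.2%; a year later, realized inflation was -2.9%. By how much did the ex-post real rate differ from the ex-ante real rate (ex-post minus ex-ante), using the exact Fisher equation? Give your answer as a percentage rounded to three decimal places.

4.540%

Ex-ante: (1 + 0.0880)/(1 + 0.0120) − 1 = 7.5099%
Ex-post: (1 + 0.0880)/(1 − 0.0290) − 1 = 12.0494%
Difference (ex-post − ex-ante) = 4.5396% → 4.540%.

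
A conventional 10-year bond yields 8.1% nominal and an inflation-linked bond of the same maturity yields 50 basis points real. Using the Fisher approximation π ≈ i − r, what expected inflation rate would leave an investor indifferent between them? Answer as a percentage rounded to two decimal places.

π ≈ i − r = 8.1% − 0.5% → 7.60%.

7.60%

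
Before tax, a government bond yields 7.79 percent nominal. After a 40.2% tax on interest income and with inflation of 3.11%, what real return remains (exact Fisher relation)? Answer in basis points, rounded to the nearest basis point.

After-tax nominal return = 7.79% × (1 − 0.402) = 4.65842%.
1 + r = 1.0465842 / 1.03110 = 1.015017
After-tax real rate = 1.015017 − 1 → 150 basis points.

150 basis points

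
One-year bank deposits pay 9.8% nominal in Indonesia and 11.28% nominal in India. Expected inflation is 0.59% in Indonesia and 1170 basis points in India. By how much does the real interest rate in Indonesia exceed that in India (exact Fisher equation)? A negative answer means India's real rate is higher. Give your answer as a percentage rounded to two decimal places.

9.53%

Indonesia: (1 + 0.0980)/(1 + 0.0059) − 1 = 9.1560%
India: (1 + 0.1128)/(1 + 0.1170) − 1 = -0.3760%
Differential = 9.1560% − (-0.3760%) = 9.5320% → 9.53%.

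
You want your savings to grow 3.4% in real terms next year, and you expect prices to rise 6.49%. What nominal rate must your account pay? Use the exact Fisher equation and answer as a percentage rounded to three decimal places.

10.111%

(1 + i) = (1 + r)(1 + π) = 1.03400 × 1.06490 = 1.1011066
i = 1.1011066 − 1, so the required nominal rate is 10.111%.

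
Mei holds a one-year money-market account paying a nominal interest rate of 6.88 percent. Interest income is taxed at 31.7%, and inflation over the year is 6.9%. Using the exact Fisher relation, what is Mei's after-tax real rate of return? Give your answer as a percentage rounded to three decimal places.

After-tax nominal return = 6.88% × (1 − 0.317) = 4.69904%.
1 + r = 1.0469904 / 1.06900 = 0.979411
After-tax real rate = 0.979411 − 1 → -2.059%.

-2.059%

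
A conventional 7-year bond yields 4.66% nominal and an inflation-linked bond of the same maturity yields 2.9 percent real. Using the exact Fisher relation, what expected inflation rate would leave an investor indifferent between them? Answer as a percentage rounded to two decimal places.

1.71%

(1 + π) = (1 + i)/(1 + r) = 1.04660 / 1.02900 = 1.017104
Break-even inflation = 1.017104 − 1 → 1.71%.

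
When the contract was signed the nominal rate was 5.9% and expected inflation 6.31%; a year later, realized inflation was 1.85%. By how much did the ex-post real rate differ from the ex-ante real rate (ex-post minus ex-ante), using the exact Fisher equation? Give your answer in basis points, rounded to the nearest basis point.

436 basis points

Ex-ante: (1 + 0.0590)/(1 + 0.0631) − 1 = -0.3857%
Ex-post: (1 + 0.0590)/(1 + 0.0185) − 1 = 3.9764%
Difference (ex-post − ex-ante) = 4.3621% → 436 basis points.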